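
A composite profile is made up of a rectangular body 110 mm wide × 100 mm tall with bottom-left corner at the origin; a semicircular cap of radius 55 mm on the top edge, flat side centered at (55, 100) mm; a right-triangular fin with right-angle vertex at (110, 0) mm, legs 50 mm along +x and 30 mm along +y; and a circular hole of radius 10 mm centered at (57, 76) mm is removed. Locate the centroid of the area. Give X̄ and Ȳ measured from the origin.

rectangular body: A = 110 × 100 = 11000.00, centroid at (55.00, 50.00).
semicircular top: A = ½π·55² = 4751.66, centroid at (55.00, 123.34).
triangular fin: A = ½·50·30 = 750.00, centroid at (126.67, 10.00).
hole: A = −π·10² = -314.16, centroid at (57.00, 76.00).
ΣA = 16187.50 mm², ΣAX̄ = 943434.16 mm³, ΣAȲ = 1119706.45 mm³.
X̄ = 943434.16/16187.50 = 58.28 mm; Ȳ = 1119706.45/16187.50 = 69.17 mm.

X̄ = 58.28 mm, Ȳ = 69.17 mm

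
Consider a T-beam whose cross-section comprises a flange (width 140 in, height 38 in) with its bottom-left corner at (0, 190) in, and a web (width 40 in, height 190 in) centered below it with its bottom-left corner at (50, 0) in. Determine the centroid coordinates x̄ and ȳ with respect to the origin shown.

web: A = 40 × 190 = 7600.00, centroid at (70.00, 95.00).
flange: A = 140 × 38 = 5320.00, centroid at (70.00, 209.00).
ΣA = 12920.00 in², ΣAx̄ = 904400.00 in³, ΣAȳ = 1833880.00 in³.
x̄ = 904400.00/12920.00 = 70.00 in; ȳ = 1833880.00/12920.00 = 141.94 in.

x̄ = 70.00 in, ȳ = 141.94 in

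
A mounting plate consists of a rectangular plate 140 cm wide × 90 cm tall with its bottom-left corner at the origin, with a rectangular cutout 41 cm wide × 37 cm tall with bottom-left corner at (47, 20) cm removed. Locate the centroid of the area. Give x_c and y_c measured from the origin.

x_c = 70.34 cm, y_c = 45.89 cm

plate: A = 140 × 90 = 12600.00, centroid at (70.00, 45.00).
hole: A = −(41 × 37) = -1517.00, centroid at (67.50, 38.50).
ΣA = 11083.00 cm²
ΣAx_c = (12600.00)(70.00) + (-1517.00)(67.50) = 779602.50 cm³
ΣAy_c = (12600.00)(45.00) + (-1517.00)(38.50) = 508595.50 cm³
x_c = 779602.50 / 11083.00 = 70.34 cm
y_c = 508595.50 / 11083.00 = 45.89 cm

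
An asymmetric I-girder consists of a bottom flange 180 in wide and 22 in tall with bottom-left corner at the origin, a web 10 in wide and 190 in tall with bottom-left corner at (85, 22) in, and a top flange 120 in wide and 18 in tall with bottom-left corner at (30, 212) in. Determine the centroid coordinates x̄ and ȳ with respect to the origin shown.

x̄ = 90.00 in, ȳ = 92.67 in

bottom flange: A = 180 × 22 = 3960.00, centroid at (90.00, 11.00).
web: A = 10 × 190 = 1900.00, centroid at (90.00, 117.00).
top flange: A = 120 × 18 = 2160.00, centroid at (90.00, 221.00).
ΣA = 8020.00 in²
ΣAx̄ = (3960.00)(90.00) + (1900.00)(90.00) + (2160.00)(90.00) = 721800.00 in³
ΣAȳ = (3960.00)(11.00) + (1900.00)(117.00) + (2160.00)(221.00) = 743220.00 in³
x̄ = 721800.00 / 8020.00 = 90.00 in
ȳ = 743220.00 / 8020.00 = 92.67 in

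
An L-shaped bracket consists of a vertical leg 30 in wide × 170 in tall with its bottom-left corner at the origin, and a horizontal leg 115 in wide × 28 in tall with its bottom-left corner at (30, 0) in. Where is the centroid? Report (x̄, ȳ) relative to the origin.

vertical leg: A = 30 × 170 = 5100.00, centroid at (15.00, 85.00).
horizontal leg: A = 115 × 28 = 3220.00, centroid at (87.50, 14.00).
ΣA = 8320.00 in², ΣAx̄ = 358250.00 in³, ΣAȳ = 478580.00 in³.
x̄ = 358250.00/8320.00 = 43.06 in; ȳ = 478580.00/8320.00 = 57.52 in.

x̄ = 43.06 in, ȳ = 57.52 in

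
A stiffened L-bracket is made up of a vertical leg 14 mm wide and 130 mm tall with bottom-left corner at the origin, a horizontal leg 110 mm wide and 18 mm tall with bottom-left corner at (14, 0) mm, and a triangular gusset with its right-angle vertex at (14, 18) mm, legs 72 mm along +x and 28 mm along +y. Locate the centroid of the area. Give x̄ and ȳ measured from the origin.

x̄ = 39.03 mm, ȳ = 34.04 mm

vertical leg: A = 14 × 130 = 1820.00, centroid at (7.00, 65.00).
horizontal leg: A = 110 × 18 = 1980.00, centroid at (69.00, 9.00).
gusset: A = ½·72·28 = 1008.00, centroid at (38.00, 27.33).
ΣA = 4808.00 mm²
ΣAx̄ = (1820.00)(7.00) + (1980.00)(69.00) + (1008.00)(38.00) = 187664.00 mm³
ΣAȳ = (1820.00)(65.00) + (1980.00)(9.00) + (1008.00)(27.33) = 163672.00 mm³
x̄ = 187664.00 / 4808.00 = 39.03 mm
ȳ = 163672.00 / 4808.00 = 34.04 mm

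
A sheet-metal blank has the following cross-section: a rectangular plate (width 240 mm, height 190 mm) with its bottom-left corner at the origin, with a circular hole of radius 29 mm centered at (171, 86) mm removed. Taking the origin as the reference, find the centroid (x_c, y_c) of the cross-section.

x_c = 116.86 mm, y_c = 95.55 mm

Part | A | x̄ᵢ | ȳᵢ | A·x̄ᵢ | A·ȳᵢ
plate | 45600.00 | 120.00 | 95.00 | 5472000.00 | 4332000.00
hole | -2642.08 | 171.00 | 86.00 | -451795.58 | -227218.83
Σ | 42957.92 |  |  | 5020204.42 | 4104781.17
x_c = 5020204.42 / 42957.92 = 116.86 mm
y_c = 4104781.17 / 42957.92 = 95.55 mm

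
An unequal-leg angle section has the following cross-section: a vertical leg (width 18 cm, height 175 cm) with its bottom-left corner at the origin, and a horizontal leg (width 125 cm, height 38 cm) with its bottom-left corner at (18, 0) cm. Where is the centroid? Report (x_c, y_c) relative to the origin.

x_c = 51.99 cm, y_c = 46.31 cm

vertical leg: A = 18 × 175 = 3150.00, centroid at (9.00, 87.50).
horizontal leg: A = 125 × 38 = 4750.00, centroid at (80.50, 19.00).
ΣA = 7900.00 cm²
ΣAx_c = (3150.00)(9.00) + (4750.00)(80.50) = 410725.00 cm³
ΣAy_c = (3150.00)(87.50) + (4750.00)(19.00) = 365875.00 cm³
x_c = 410725.00 / 7900.00 = 51.99 cm
y_c = 365875.00 / 7900.00 = 46.31 cm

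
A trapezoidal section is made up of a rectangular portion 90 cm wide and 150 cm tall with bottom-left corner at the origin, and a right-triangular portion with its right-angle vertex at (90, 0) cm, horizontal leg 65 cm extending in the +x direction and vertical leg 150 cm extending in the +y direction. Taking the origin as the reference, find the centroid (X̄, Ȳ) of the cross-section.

X̄ = 62.69 cm, Ȳ = 68.37 cm

rectangular portion: A = 90 × 150 = 13500.00, centroid at (45.00, 75.00).
triangular portion: A = ½·65·150 = 4875.00, centroid at (111.67, 50.00).
ΣA = 18375.00 cm²
ΣAX̄ = (13500.00)(45.00) + (4875.00)(111.67) = 1151875.00 cm³
ΣAȲ = (13500.00)(75.00) + (4875.00)(50.00) = 1256250.00 cm³
X̄ = 1151875.00 / 18375.00 = 62.69 cm
Ȳ = 1256250.00 / 18375.00 = 68.37 cm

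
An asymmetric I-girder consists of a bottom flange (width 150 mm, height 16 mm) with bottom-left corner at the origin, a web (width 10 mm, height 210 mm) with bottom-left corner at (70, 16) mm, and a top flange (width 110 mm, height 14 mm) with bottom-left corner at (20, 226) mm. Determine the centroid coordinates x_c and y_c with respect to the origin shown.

x_c = 75.00 mm, y_c = 104.66 mm

bottom flange: A = 150 × 16 = 2400.00, centroid at (75.00, 8.00).
web: A = 10 × 210 = 2100.00, centroid at (75.00, 121.00).
top flange: A = 110 × 14 = 1540.00, centroid at (75.00, 233.00).
ΣA = 6040.00 mm², ΣAx_c = 453000.00 mm³, ΣAy_c = 632120.00 mm³.
x_c = 453000.00/6040.00 = 75.00 mm; y_c = 632120.00/6040.00 = 104.66 mm.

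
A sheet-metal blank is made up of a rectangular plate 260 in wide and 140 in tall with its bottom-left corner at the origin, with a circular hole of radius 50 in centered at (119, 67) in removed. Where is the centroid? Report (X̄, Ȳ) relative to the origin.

plate: A = 260 × 140 = 36400.00, centroid at (130.00, 70.00).
hole: A = −π·50² = -7853.98, centroid at (119.00, 67.00).
ΣA = 28546.02 in², ΣAX̄ = 3797376.19 in³, ΣAȲ = 2021783.23 in³.
X̄ = 3797376.19/28546.02 = 133.03 in; Ȳ = 2021783.23/28546.02 = 70.83 in.

X̄ = 133.03 in, Ȳ = 70.83 in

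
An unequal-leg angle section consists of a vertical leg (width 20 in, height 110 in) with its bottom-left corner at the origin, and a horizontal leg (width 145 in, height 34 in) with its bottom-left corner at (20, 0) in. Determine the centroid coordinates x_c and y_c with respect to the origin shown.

x_c = 67.04 in, y_c = 28.73 in

Part | A | x̄ᵢ | ȳᵢ | A·x̄ᵢ | A·ȳᵢ
vertical leg | 2200.00 | 10.00 | 55.00 | 22000.00 | 121000.00
horizontal leg | 4930.00 | 92.50 | 17.00 | 456025.00 | 83810.00
Σ | 7130.00 |  |  | 478025.00 | 204810.00
x_c = 478025.00 / 7130.00 = 67.04 in
y_c = 204810.00 / 7130.00 = 28.73 in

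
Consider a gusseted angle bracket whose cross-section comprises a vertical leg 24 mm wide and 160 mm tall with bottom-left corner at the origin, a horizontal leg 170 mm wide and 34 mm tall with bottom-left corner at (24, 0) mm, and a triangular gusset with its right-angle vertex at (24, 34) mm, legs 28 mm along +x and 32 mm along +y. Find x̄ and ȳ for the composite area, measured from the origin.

x̄ = 68.64 mm, ȳ = 42.26 mm

Part | A | x̄ᵢ | ȳᵢ | A·x̄ᵢ | A·ȳᵢ
vertical leg | 3840.00 | 12.00 | 80.00 | 46080.00 | 307200.00
horizontal leg | 5780.00 | 109.00 | 17.00 | 630020.00 | 98260.00
gusset | 448.00 | 33.33 | 44.67 | 14933.33 | 20010.67
Σ | 10068.00 |  |  | 691033.33 | 425470.67
x̄ = 691033.33 / 10068.00 = 68.64 mm
ȳ = 425470.67 / 10068.00 = 42.26 mm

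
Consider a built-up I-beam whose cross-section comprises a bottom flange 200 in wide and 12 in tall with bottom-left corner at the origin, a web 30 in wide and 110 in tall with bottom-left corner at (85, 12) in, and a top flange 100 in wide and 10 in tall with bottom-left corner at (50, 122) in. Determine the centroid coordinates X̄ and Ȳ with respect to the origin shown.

X̄ = 100.00 in, Ȳ = 54.10 in

Part | A | x̄ᵢ | ȳᵢ | A·x̄ᵢ | A·ȳᵢ
bottom flange | 2400.00 | 100.00 | 6.00 | 240000.00 | 14400.00
web | 3300.00 | 100.00 | 67.00 | 330000.00 | 221100.00
top flange | 1000.00 | 100.00 | 127.00 | 100000.00 | 127000.00
Σ | 6700.00 |  |  | 670000.00 | 362500.00
X̄ = 670000.00 / 6700.00 = 100.00 in
Ȳ = 362500.00 / 6700.00 = 54.10 in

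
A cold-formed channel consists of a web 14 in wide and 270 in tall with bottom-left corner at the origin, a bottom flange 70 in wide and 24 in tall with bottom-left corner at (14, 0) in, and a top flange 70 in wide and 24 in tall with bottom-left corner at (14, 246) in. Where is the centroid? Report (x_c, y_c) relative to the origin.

x_c = 26.76 in, y_c = 135.00 in

web: A = 14 × 270 = 3780.00, centroid at (7.00, 135.00).
bottom flange: A = 70 × 24 = 1680.00, centroid at (49.00, 12.00).
top flange: A = 70 × 24 = 1680.00, centroid at (49.00, 258.00).
ΣA = 7140.00 in²
ΣAx_c = (3780.00)(7.00) + (1680.00)(49.00) + (1680.00)(49.00) = 191100.00 in³
ΣAy_c = (3780.00)(135.00) + (1680.00)(12.00) + (1680.00)(258.00) = 963900.00 in³
x_c = 191100.00 / 7140.00 = 26.76 in
y_c = 963900.00 / 7140.00 = 135.00 in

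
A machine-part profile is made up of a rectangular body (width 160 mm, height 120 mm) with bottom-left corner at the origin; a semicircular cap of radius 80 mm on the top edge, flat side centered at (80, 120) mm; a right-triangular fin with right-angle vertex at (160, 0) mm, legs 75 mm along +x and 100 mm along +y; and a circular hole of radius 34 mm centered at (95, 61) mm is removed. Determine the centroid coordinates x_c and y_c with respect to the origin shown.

x_c = 91.55 mm, y_c = 88.63 mm

rectangular body: A = 160 × 120 = 19200.00, centroid at (80.00, 60.00).
semicircular top: A = ½π·80² = 10053.10, centroid at (80.00, 153.95).
triangular fin: A = ½·75·100 = 3750.00, centroid at (185.00, 33.33).
hole: A = −π·34² = -3631.68, centroid at (95.00, 61.00).
ΣA = 29371.42 mm²
ΣAx_c = (19200.00)(80.00) + (10053.10)(80.00) + (3750.00)(185.00) + (-3631.68)(95.00) = 2688988.01 mm³
ΣAy_c = (19200.00)(60.00) + (10053.10)(153.95) + (3750.00)(33.33) + (-3631.68)(61.00) = 2603172.36 mm³
x_c = 2688988.01 / 29371.42 = 91.55 mm
y_c = 2603172.36 / 29371.42 = 88.63 mm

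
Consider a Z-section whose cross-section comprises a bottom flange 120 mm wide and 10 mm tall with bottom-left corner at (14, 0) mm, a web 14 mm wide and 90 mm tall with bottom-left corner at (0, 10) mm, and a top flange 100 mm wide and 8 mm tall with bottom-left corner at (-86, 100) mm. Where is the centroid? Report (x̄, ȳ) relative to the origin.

x̄ = 21.11 mm, ȳ = 48.62 mm

bottom flange: A = 120 × 10 = 1200.00, centroid at (74.00, 5.00).
web: A = 14 × 90 = 1260.00, centroid at (7.00, 55.00).
top flange: A = 100 × 8 = 800.00, centroid at (-36.00, 104.00).
ΣA = 3260.00 mm²
ΣAx̄ = (1200.00)(74.00) + (1260.00)(7.00) + (800.00)(-36.00) = 68820.00 mm³
ΣAȳ = (1200.00)(5.00) + (1260.00)(55.00) + (800.00)(104.00) = 158500.00 mm³
x̄ = 68820.00 / 3260.00 = 21.11 mm
ȳ = 158500.00 / 3260.00 = 48.62 mm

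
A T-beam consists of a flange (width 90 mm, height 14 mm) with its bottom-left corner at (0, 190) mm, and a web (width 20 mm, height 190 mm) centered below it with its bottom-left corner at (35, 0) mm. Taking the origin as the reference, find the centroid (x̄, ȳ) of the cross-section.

web: A = 20 × 190 = 3800.00, centroid at (45.00, 95.00).
flange: A = 90 × 14 = 1260.00, centroid at (45.00, 197.00).
ΣA = 5060.00 mm²
ΣAx̄ = (3800.00)(45.00) + (1260.00)(45.00) = 227700.00 mm³
ΣAȳ = (3800.00)(95.00) + (1260.00)(197.00) = 609220.00 mm³
x̄ = 227700.00 / 5060.00 = 45.00 mm
ȳ = 609220.00 / 5060.00 = 120.40 mm

x̄ = 45.00 mm, ȳ = 120.40 mm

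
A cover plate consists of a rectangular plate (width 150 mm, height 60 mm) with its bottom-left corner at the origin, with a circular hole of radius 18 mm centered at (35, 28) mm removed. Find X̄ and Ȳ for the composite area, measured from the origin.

plate: A = 150 × 60 = 9000.00, centroid at (75.00, 30.00).
hole: A = −π·18² = -1017.88, centroid at (35.00, 28.00).
ΣA = 7982.12 mm², ΣAX̄ = 639374.34 mm³, ΣAȲ = 241499.47 mm³.
X̄ = 639374.34/7982.12 = 80.10 mm; Ȳ = 241499.47/7982.12 = 30.26 mm.

X̄ = 80.10 mm, Ȳ = 30.26 mm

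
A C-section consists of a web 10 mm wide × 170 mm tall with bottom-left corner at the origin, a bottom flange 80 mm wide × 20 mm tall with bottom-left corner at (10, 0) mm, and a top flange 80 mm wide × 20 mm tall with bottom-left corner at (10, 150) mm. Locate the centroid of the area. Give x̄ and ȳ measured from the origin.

web: A = 10 × 170 = 1700.00, centroid at (5.00, 85.00).
bottom flange: A = 80 × 20 = 1600.00, centroid at (50.00, 10.00).
top flange: A = 80 × 20 = 1600.00, centroid at (50.00, 160.00).
ΣA = 4900.00 mm², ΣAx̄ = 168500.00 mm³, ΣAȳ = 416500.00 mm³.
x̄ = 168500.00/4900.00 = 34.39 mm; ȳ = 416500.00/4900.00 = 85.00 mm.

x̄ = 34.39 mm, ȳ = 85.00 mm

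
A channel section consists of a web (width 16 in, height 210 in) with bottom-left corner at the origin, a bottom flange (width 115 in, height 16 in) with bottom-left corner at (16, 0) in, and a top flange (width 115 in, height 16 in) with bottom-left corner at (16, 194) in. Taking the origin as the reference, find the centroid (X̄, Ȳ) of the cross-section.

web: A = 16 × 210 = 3360.00, centroid at (8.00, 105.00).
bottom flange: A = 115 × 16 = 1840.00, centroid at (73.50, 8.00).
top flange: A = 115 × 16 = 1840.00, centroid at (73.50, 202.00).
ΣA = 7040.00 in²
ΣAX̄ = (3360.00)(8.00) + (1840.00)(73.50) + (1840.00)(73.50) = 297360.00 in³
ΣAȲ = (3360.00)(105.00) + (1840.00)(8.00) + (1840.00)(202.00) = 739200.00 in³
X̄ = 297360.00 / 7040.00 = 42.24 in
Ȳ = 739200.00 / 7040.00 = 105.00 in

X̄ = 42.24 in, Ȳ = 105.00 in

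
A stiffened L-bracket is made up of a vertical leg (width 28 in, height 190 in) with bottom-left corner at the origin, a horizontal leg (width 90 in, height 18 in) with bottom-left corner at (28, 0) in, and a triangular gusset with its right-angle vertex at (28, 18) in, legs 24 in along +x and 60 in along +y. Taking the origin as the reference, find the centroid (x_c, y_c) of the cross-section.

x_c = 28.55 in, y_c = 71.45 in

Part | A | x̄ᵢ | ȳᵢ | A·x̄ᵢ | A·ȳᵢ
vertical leg | 5320.00 | 14.00 | 95.00 | 74480.00 | 505400.00
horizontal leg | 1620.00 | 73.00 | 9.00 | 118260.00 | 14580.00
gusset | 720.00 | 36.00 | 38.00 | 25920.00 | 27360.00
Σ | 7660.00 |  |  | 218660.00 | 547340.00
x_c = 218660.00 / 7660.00 = 28.55 in
y_c = 547340.00 / 7660.00 = 71.45 in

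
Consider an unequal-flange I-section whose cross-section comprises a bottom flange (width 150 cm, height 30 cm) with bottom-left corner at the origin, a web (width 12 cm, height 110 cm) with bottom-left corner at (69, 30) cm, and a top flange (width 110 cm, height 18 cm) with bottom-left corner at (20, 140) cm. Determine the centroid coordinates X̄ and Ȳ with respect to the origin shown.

Part | A | x̄ᵢ | ȳᵢ | A·x̄ᵢ | A·ȳᵢ
bottom flange | 4500.00 | 75.00 | 15.00 | 337500.00 | 67500.00
web | 1320.00 | 75.00 | 85.00 | 99000.00 | 112200.00
top flange | 1980.00 | 75.00 | 149.00 | 148500.00 | 295020.00
Σ | 7800.00 |  |  | 585000.00 | 474720.00
X̄ = 585000.00 / 7800.00 = 75.00 cm
Ȳ = 474720.00 / 7800.00 = 60.86 cm

X̄ = 75.00 cm, Ȳ = 60.86 cm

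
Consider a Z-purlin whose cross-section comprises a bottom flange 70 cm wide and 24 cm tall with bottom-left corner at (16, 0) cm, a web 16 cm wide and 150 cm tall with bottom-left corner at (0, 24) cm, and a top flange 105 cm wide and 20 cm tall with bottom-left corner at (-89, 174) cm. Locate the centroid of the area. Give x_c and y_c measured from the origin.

Part | A | x̄ᵢ | ȳᵢ | A·x̄ᵢ | A·ȳᵢ
bottom flange | 1680.00 | 51.00 | 12.00 | 85680.00 | 20160.00
web | 2400.00 | 8.00 | 99.00 | 19200.00 | 237600.00
top flange | 2100.00 | -36.50 | 184.00 | -76650.00 | 386400.00
Σ | 6180.00 |  |  | 28230.00 | 644160.00
x_c = 28230.00 / 6180.00 = 4.57 cm
y_c = 644160.00 / 6180.00 = 104.23 cm

x_c = 4.57 cm, y_c = 104.23 cm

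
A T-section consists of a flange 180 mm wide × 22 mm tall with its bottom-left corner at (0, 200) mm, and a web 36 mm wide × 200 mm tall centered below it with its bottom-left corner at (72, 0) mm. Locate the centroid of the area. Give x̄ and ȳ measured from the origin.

web: A = 36 × 200 = 7200.00, centroid at (90.00, 100.00).
flange: A = 180 × 22 = 3960.00, centroid at (90.00, 211.00).
ΣA = 11160.00 mm², ΣAx̄ = 1004400.00 mm³, ΣAȳ = 1555560.00 mm³.
x̄ = 1004400.00/11160.00 = 90.00 mm; ȳ = 1555560.00/11160.00 = 139.39 mm.

x̄ = 90.00 mm, ȳ = 139.39 mm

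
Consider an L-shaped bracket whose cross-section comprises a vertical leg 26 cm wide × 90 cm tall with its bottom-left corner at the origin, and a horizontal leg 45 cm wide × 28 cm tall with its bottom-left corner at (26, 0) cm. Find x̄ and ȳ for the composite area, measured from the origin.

x̄ = 25.43 cm, ȳ = 34.15 cm

vertical leg: A = 26 × 90 = 2340.00, centroid at (13.00, 45.00).
horizontal leg: A = 45 × 28 = 1260.00, centroid at (48.50, 14.00).
ΣA = 3600.00 cm²
ΣAx̄ = (2340.00)(13.00) + (1260.00)(48.50) = 91530.00 cm³
ΣAȳ = (2340.00)(45.00) + (1260.00)(14.00) = 122940.00 cm³
x̄ = 91530.00 / 3600.00 = 25.43 cm
ȳ = 122940.00 / 3600.00 = 34.15 cm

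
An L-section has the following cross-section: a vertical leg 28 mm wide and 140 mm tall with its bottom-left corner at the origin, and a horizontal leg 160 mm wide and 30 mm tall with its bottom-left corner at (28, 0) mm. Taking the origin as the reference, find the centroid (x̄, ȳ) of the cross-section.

x̄ = 65.74 mm, ȳ = 39.72 mm

Part | A | x̄ᵢ | ȳᵢ | A·x̄ᵢ | A·ȳᵢ
vertical leg | 3920.00 | 14.00 | 70.00 | 54880.00 | 274400.00
horizontal leg | 4800.00 | 108.00 | 15.00 | 518400.00 | 72000.00
Σ | 8720.00 |  |  | 573280.00 | 346400.00
x̄ = 573280.00 / 8720.00 = 65.74 mm
ȳ = 346400.00 / 8720.00 = 39.72 mm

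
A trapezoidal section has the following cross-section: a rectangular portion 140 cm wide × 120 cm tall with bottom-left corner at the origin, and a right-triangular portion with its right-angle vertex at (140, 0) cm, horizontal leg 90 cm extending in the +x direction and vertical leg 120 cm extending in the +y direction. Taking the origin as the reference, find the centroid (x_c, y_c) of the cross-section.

x_c = 94.32 cm, y_c = 55.14 cm

rectangular portion: A = 140 × 120 = 16800.00, centroid at (70.00, 60.00).
triangular portion: A = ½·90·120 = 5400.00, centroid at (170.00, 40.00).
ΣA = 22200.00 cm²
ΣAx_c = (16800.00)(70.00) + (5400.00)(170.00) = 2094000.00 cm³
ΣAy_c = (16800.00)(60.00) + (5400.00)(40.00) = 1224000.00 cm³
x_c = 2094000.00 / 22200.00 = 94.32 cm
y_c = 1224000.00 / 22200.00 = 55.14 cm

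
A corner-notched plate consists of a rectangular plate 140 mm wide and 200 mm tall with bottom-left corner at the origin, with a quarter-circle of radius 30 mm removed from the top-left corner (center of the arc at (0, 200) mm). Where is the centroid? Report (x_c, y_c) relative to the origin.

plate: A = 140 × 200 = 28000.00, centroid at (70.00, 100.00).
removed quarter-circle: A = −¼π·30² = -706.86, centroid at (12.73, 187.27).
ΣA = 27293.14 mm², ΣAx_c = 1951000.00 mm³, ΣAy_c = 2667628.33 mm³.
x_c = 1951000.00/27293.14 = 71.48 mm; y_c = 2667628.33/27293.14 = 97.74 mm.

x_c = 71.48 mm, y_c = 97.74 mm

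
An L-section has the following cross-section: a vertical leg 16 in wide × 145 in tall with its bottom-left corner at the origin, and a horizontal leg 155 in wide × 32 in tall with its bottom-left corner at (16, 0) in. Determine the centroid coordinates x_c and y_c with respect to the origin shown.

vertical leg: A = 16 × 145 = 2320.00, centroid at (8.00, 72.50).
horizontal leg: A = 155 × 32 = 4960.00, centroid at (93.50, 16.00).
ΣA = 7280.00 in², ΣAx_c = 482320.00 in³, ΣAy_c = 247560.00 in³.
x_c = 482320.00/7280.00 = 66.25 in; y_c = 247560.00/7280.00 = 34.01 in.

x_c = 66.25 in, y_c = 34.01 in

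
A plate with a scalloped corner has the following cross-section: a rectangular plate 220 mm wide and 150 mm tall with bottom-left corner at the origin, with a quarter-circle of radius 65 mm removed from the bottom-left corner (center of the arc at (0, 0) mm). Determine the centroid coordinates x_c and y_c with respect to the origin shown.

plate: A = 220 × 150 = 33000.00, centroid at (110.00, 75.00).
removed quarter-circle: A = −¼π·65² = -3318.31, centroid at (27.59, 27.59).
ΣA = 29681.69 mm²
ΣAx_c = (33000.00)(110.00) + (-3318.31)(27.59) = 3538458.33 mm³
ΣAy_c = (33000.00)(75.00) + (-3318.31)(27.59) = 2383458.33 mm³
x_c = 3538458.33 / 29681.69 = 119.21 mm
y_c = 2383458.33 / 29681.69 = 80.30 mm

x_c = 119.21 mm, y_c = 80.30 mm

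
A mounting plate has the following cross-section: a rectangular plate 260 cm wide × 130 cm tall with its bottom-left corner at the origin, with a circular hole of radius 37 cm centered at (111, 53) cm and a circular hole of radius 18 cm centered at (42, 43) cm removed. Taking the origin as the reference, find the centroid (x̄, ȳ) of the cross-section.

plate: A = 260 × 130 = 33800.00, centroid at (130.00, 65.00).
hole 1: A = −π·37² = -4300.84, centroid at (111.00, 53.00).
hole 2: A = −π·18² = -1017.88, centroid at (42.00, 43.00).
ΣA = 28481.28 cm², ΣAx̄ = 3873855.93 cm³, ΣAȳ = 1925286.79 cm³.
x̄ = 3873855.93/28481.28 = 136.01 cm; ȳ = 1925286.79/28481.28 = 67.60 cm.

x̄ = 136.01 cm, ȳ = 67.60 cm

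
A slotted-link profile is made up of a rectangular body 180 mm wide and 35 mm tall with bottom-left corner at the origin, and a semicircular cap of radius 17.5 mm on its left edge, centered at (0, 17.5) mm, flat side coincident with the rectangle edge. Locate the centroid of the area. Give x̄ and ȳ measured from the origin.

x̄ = 83.09 mm, ȳ = 17.50 mm

rectangular body: A = 180 × 35 = 6300.00, centroid at (90.00, 17.50).
semicircular end: A = ½π·17.5² = 481.06, centroid at (-7.43, 17.50).
ΣA = 6781.06 mm²
ΣAx̄ = (6300.00)(90.00) + (481.06)(-7.43) = 563427.08 mm³
ΣAȳ = (6300.00)(17.50) + (481.06)(17.50) = 118668.49 mm³
x̄ = 563427.08 / 6781.06 = 83.09 mm
ȳ = 118668.49 / 6781.06 = 17.50 mm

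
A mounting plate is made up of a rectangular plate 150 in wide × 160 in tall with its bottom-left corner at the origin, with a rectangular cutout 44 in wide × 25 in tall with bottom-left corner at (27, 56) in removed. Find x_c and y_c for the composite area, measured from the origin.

x_c = 76.25 in, y_c = 80.55 in

plate: A = 150 × 160 = 24000.00, centroid at (75.00, 80.00).
hole: A = −(44 × 25) = -1100.00, centroid at (49.00, 68.50).
ΣA = 22900.00 in², ΣAx_c = 1746100.00 in³, ΣAy_c = 1844650.00 in³.
x_c = 1746100.00/22900.00 = 76.25 in; y_c = 1844650.00/22900.00 = 80.55 in.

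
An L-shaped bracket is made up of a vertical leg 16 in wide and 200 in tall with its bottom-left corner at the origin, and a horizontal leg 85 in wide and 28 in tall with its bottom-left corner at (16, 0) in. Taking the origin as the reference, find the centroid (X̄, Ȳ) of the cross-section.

X̄ = 29.54 in, Ȳ = 63.32 in

Part | A | x̄ᵢ | ȳᵢ | A·x̄ᵢ | A·ȳᵢ
vertical leg | 3200.00 | 8.00 | 100.00 | 25600.00 | 320000.00
horizontal leg | 2380.00 | 58.50 | 14.00 | 139230.00 | 33320.00
Σ | 5580.00 |  |  | 164830.00 | 353320.00
X̄ = 164830.00 / 5580.00 = 29.54 in
Ȳ = 353320.00 / 5580.00 = 63.32 in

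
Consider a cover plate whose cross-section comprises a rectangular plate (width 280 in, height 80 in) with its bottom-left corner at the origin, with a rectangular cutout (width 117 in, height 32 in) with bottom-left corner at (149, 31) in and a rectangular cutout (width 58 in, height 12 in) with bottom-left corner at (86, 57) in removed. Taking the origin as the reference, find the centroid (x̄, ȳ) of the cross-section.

Part | A | x̄ᵢ | ȳᵢ | A·x̄ᵢ | A·ȳᵢ
plate | 22400.00 | 140.00 | 40.00 | 3136000.00 | 896000.00
hole 1 | -3744.00 | 207.50 | 47.00 | -776880.00 | -175968.00
hole 2 | -696.00 | 115.00 | 63.00 | -80040.00 | -43848.00
Σ | 17960.00 |  |  | 2279080.00 | 676184.00
x̄ = 2279080.00 / 17960.00 = 126.90 in
ȳ = 676184.00 / 17960.00 = 37.65 in

x̄ = 126.90 in, ȳ = 37.65 in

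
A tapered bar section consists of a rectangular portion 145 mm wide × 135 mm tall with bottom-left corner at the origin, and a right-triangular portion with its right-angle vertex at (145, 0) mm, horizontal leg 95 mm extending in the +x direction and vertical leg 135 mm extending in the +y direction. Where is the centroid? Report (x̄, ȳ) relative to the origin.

rectangular portion: A = 145 × 135 = 19575.00, centroid at (72.50, 67.50).
triangular portion: A = ½·95·135 = 6412.50, centroid at (176.67, 45.00).
ΣA = 25987.50 mm², ΣAx̄ = 2552062.50 mm³, ΣAȳ = 1609875.00 mm³.
x̄ = 2552062.50/25987.50 = 98.20 mm; ȳ = 1609875.00/25987.50 = 61.95 mm.

x̄ = 98.20 mm, ȳ = 61.95 mm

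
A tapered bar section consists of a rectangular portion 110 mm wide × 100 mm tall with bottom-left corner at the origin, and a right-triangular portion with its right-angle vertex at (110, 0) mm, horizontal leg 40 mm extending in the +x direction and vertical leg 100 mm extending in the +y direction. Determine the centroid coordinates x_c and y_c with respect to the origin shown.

Part | A | x̄ᵢ | ȳᵢ | A·x̄ᵢ | A·ȳᵢ
rectangular portion | 11000.00 | 55.00 | 50.00 | 605000.00 | 550000.00
triangular portion | 2000.00 | 123.33 | 33.33 | 246666.67 | 66666.67
Σ | 13000.00 |  |  | 851666.67 | 616666.67
x_c = 851666.67 / 13000.00 = 65.51 mm
y_c = 616666.67 / 13000.00 = 47.44 mm

x_c = 65.51 mm, y_c = 47.44 mm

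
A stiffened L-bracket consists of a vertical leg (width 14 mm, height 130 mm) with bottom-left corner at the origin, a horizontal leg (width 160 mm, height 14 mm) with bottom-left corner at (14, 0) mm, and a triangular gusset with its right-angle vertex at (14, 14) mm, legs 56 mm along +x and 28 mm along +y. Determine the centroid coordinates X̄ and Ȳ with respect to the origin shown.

X̄ = 51.39 mm, Ȳ = 31.44 mm

vertical leg: A = 14 × 130 = 1820.00, centroid at (7.00, 65.00).
horizontal leg: A = 160 × 14 = 2240.00, centroid at (94.00, 7.00).
gusset: A = ½·56·28 = 784.00, centroid at (32.67, 23.33).
ΣA = 4844.00 mm², ΣAX̄ = 248910.67 mm³, ΣAȲ = 152273.33 mm³.
X̄ = 248910.67/4844.00 = 51.39 mm; Ȳ = 152273.33/4844.00 = 31.44 mm.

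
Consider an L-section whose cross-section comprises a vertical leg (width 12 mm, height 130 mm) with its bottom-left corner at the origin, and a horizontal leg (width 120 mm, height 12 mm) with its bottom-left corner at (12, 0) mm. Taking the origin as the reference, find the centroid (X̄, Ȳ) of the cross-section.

X̄ = 37.68 mm, Ȳ = 36.68 mm

vertical leg: A = 12 × 130 = 1560.00, centroid at (6.00, 65.00).
horizontal leg: A = 120 × 12 = 1440.00, centroid at (72.00, 6.00).
ΣA = 3000.00 mm², ΣAX̄ = 113040.00 mm³, ΣAȲ = 110040.00 mm³.
X̄ = 113040.00/3000.00 = 37.68 mm; Ȳ = 110040.00/3000.00 = 36.68 mm.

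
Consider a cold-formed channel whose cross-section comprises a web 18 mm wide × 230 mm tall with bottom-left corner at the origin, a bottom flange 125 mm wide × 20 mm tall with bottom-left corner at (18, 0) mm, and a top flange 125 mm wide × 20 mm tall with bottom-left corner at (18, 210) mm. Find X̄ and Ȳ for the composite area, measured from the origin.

X̄ = 48.11 mm, Ȳ = 115.00 mm

Part | A | x̄ᵢ | ȳᵢ | A·x̄ᵢ | A·ȳᵢ
web | 4140.00 | 9.00 | 115.00 | 37260.00 | 476100.00
bottom flange | 2500.00 | 80.50 | 10.00 | 201250.00 | 25000.00
top flange | 2500.00 | 80.50 | 220.00 | 201250.00 | 550000.00
Σ | 9140.00 |  |  | 439760.00 | 1051100.00
X̄ = 439760.00 / 9140.00 = 48.11 mm
Ȳ = 1051100.00 / 9140.00 = 115.00 mm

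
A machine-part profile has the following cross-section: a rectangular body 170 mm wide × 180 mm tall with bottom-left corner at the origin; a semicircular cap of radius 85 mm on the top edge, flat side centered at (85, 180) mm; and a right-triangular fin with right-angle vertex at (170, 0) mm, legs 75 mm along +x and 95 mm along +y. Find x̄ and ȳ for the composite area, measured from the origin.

x̄ = 93.61 mm, ȳ = 116.87 mm

rectangular body: A = 170 × 180 = 30600.00, centroid at (85.00, 90.00).
semicircular top: A = ½π·85² = 11349.00, centroid at (85.00, 216.08).
triangular fin: A = ½·75·95 = 3562.50, centroid at (195.00, 31.67).
ΣA = 45511.50 mm²
ΣAx̄ = (30600.00)(85.00) + (11349.00)(85.00) + (3562.50)(195.00) = 4260352.79 mm³
ΣAȳ = (30600.00)(90.00) + (11349.00)(216.08) + (3562.50)(31.67) = 5319049.79 mm³
x̄ = 4260352.79 / 45511.50 = 93.61 mm
ȳ = 5319049.79 / 45511.50 = 116.87 mm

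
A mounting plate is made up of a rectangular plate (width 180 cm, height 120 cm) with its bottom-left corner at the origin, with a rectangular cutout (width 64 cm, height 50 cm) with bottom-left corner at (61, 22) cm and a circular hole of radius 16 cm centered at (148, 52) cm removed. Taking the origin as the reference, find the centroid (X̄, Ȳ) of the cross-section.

X̄ = 86.80 cm, Ȳ = 62.73 cm

plate: A = 180 × 120 = 21600.00, centroid at (90.00, 60.00).
hole 1: A = −(64 × 50) = -3200.00, centroid at (93.00, 47.00).
hole 2: A = −π·16² = -804.25, centroid at (148.00, 52.00).
ΣA = 17595.75 cm², ΣAX̄ = 1527371.34 cm³, ΣAȲ = 1103779.12 cm³.
X̄ = 1527371.34/17595.75 = 86.80 cm; Ȳ = 1103779.12/17595.75 = 62.73 cm.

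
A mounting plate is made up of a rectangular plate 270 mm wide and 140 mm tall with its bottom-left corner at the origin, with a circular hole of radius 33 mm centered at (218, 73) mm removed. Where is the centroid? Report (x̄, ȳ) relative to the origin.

x̄ = 126.74 mm, ȳ = 69.70 mm

Part | A | x̄ᵢ | ȳᵢ | A·x̄ᵢ | A·ȳᵢ
plate | 37800.00 | 135.00 | 70.00 | 5103000.00 | 2646000.00
hole | -3421.19 | 218.00 | 73.00 | -745820.38 | -249747.19
Σ | 34378.81 |  |  | 4357179.62 | 2396252.81
x̄ = 4357179.62 / 34378.81 = 126.74 mm
ȳ = 2396252.81 / 34378.81 = 69.70 mm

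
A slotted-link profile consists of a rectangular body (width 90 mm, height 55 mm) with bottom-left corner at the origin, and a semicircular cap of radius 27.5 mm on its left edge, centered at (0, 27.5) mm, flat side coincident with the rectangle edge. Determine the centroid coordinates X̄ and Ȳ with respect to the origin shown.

X̄ = 34.03 mm, Ȳ = 27.50 mm

rectangular body: A = 90 × 55 = 4950.00, centroid at (45.00, 27.50).
semicircular end: A = ½π·27.5² = 1187.91, centroid at (-11.67, 27.50).
ΣA = 6137.91 mm², ΣAX̄ = 208885.42 mm³, ΣAȲ = 168792.65 mm³.
X̄ = 208885.42/6137.91 = 34.03 mm; Ȳ = 168792.65/6137.91 = 27.50 mm.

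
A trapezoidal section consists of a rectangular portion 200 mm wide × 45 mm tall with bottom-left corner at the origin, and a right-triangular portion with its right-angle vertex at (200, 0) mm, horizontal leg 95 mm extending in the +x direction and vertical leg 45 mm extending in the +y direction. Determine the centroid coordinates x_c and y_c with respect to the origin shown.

Part | A | x̄ᵢ | ȳᵢ | A·x̄ᵢ | A·ȳᵢ
rectangular portion | 9000.00 | 100.00 | 22.50 | 900000.00 | 202500.00
triangular portion | 2137.50 | 231.67 | 15.00 | 495187.50 | 32062.50
Σ | 11137.50 |  |  | 1395187.50 | 234562.50
x_c = 1395187.50 / 11137.50 = 125.27 mm
y_c = 234562.50 / 11137.50 = 21.06 mm

x_c = 125.27 mm, y_c = 21.06 mm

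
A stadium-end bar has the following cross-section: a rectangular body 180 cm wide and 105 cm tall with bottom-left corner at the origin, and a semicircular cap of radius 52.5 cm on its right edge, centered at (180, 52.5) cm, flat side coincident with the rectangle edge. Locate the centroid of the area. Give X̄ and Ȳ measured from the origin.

X̄ = 110.93 cm, Ȳ = 52.50 cm

rectangular body: A = 180 × 105 = 18900.00, centroid at (90.00, 52.50).
semicircular end: A = ½π·52.5² = 4329.51, centroid at (202.28, 52.50).
ΣA = 23229.51 cm², ΣAX̄ = 2576780.08 cm³, ΣAȲ = 1219549.14 cm³.
X̄ = 2576780.08/23229.51 = 110.93 cm; Ȳ = 1219549.14/23229.51 = 52.50 cm.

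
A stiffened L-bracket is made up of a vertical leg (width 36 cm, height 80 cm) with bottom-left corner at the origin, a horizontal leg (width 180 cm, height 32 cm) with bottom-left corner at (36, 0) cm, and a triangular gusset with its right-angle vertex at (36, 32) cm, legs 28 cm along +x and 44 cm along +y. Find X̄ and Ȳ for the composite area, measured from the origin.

vertical leg: A = 36 × 80 = 2880.00, centroid at (18.00, 40.00).
horizontal leg: A = 180 × 32 = 5760.00, centroid at (126.00, 16.00).
gusset: A = ½·28·44 = 616.00, centroid at (45.33, 46.67).
ΣA = 9256.00 cm²
ΣAX̄ = (2880.00)(18.00) + (5760.00)(126.00) + (616.00)(45.33) = 805525.33 cm³
ΣAȲ = (2880.00)(40.00) + (5760.00)(16.00) + (616.00)(46.67) = 236106.67 cm³
X̄ = 805525.33 / 9256.00 = 87.03 cm
Ȳ = 236106.67 / 9256.00 = 25.51 cm

X̄ = 87.03 cm, Ȳ = 25.51 cm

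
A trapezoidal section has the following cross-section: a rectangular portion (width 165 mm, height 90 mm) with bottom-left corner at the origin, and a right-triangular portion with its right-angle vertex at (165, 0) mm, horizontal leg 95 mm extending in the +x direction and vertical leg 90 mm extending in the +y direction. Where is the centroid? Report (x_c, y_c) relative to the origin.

rectangular portion: A = 165 × 90 = 14850.00, centroid at (82.50, 45.00).
triangular portion: A = ½·95·90 = 4275.00, centroid at (196.67, 30.00).
ΣA = 19125.00 mm², ΣAx_c = 2065875.00 mm³, ΣAy_c = 796500.00 mm³.
x_c = 2065875.00/19125.00 = 108.02 mm; y_c = 796500.00/19125.00 = 41.65 mm.

x_c = 108.02 mm, y_c = 41.65 mm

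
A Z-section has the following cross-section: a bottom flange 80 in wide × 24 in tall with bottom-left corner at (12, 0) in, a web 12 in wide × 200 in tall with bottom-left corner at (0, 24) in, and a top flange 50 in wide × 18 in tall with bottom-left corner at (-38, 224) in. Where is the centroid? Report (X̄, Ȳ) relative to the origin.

X̄ = 19.64 in, Ȳ = 101.60 in

bottom flange: A = 80 × 24 = 1920.00, centroid at (52.00, 12.00).
web: A = 12 × 200 = 2400.00, centroid at (6.00, 124.00).
top flange: A = 50 × 18 = 900.00, centroid at (-13.00, 233.00).
ΣA = 5220.00 in²
ΣAX̄ = (1920.00)(52.00) + (2400.00)(6.00) + (900.00)(-13.00) = 102540.00 in³
ΣAȲ = (1920.00)(12.00) + (2400.00)(124.00) + (900.00)(233.00) = 530340.00 in³
X̄ = 102540.00 / 5220.00 = 19.64 in
Ȳ = 530340.00 / 5220.00 = 101.60 in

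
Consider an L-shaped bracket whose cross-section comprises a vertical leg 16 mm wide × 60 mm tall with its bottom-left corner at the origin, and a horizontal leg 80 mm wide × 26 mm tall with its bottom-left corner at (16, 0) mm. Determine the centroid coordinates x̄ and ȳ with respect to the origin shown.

x̄ = 40.84 mm, ȳ = 18.37 mm

vertical leg: A = 16 × 60 = 960.00, centroid at (8.00, 30.00).
horizontal leg: A = 80 × 26 = 2080.00, centroid at (56.00, 13.00).
ΣA = 3040.00 mm²
ΣAx̄ = (960.00)(8.00) + (2080.00)(56.00) = 124160.00 mm³
ΣAȳ = (960.00)(30.00) + (2080.00)(13.00) = 55840.00 mm³
x̄ = 124160.00 / 3040.00 = 40.84 mm
ȳ = 55840.00 / 3040.00 = 18.37 mm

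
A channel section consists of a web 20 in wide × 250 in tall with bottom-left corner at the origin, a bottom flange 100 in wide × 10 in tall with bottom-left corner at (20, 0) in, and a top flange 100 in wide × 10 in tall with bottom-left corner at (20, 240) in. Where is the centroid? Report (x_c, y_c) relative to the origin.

Part | A | x̄ᵢ | ȳᵢ | A·x̄ᵢ | A·ȳᵢ
web | 5000.00 | 10.00 | 125.00 | 50000.00 | 625000.00
bottom flange | 1000.00 | 70.00 | 5.00 | 70000.00 | 5000.00
top flange | 1000.00 | 70.00 | 245.00 | 70000.00 | 245000.00
Σ | 7000.00 |  |  | 190000.00 | 875000.00
x_c = 190000.00 / 7000.00 = 27.14 in
y_c = 875000.00 / 7000.00 = 125.00 in

x_c = 27.14 in, y_c = 125.00 in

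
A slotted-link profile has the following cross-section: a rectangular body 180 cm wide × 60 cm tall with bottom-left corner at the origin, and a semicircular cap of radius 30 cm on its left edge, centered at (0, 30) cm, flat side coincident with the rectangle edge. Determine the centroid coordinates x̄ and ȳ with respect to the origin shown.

x̄ = 78.11 cm, ȳ = 30.00 cm

Part | A | x̄ᵢ | ȳᵢ | A·x̄ᵢ | A·ȳᵢ
rectangular body | 10800.00 | 90.00 | 30.00 | 972000.00 | 324000.00
semicircular end | 1413.72 | -12.73 | 30.00 | -18000.00 | 42411.50
Σ | 12213.72 |  |  | 954000.00 | 366411.50
x̄ = 954000.00 / 12213.72 = 78.11 cm
ȳ = 366411.50 / 12213.72 = 30.00 cm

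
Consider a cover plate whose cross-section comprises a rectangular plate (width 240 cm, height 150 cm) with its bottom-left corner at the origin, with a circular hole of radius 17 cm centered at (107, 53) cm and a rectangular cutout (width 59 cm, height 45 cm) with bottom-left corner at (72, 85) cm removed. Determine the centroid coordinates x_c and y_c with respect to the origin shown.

plate: A = 240 × 150 = 36000.00, centroid at (120.00, 75.00).
hole 1: A = −π·17² = -907.92, centroid at (107.00, 53.00).
hole 2: A = −(59 × 45) = -2655.00, centroid at (101.50, 107.50).
ΣA = 32437.08 cm², ΣAx_c = 3953370.03 cm³, ΣAy_c = 2366467.73 cm³.
x_c = 3953370.03/32437.08 = 121.88 cm; y_c = 2366467.73/32437.08 = 72.96 cm.

x_c = 121.88 cm, y_c = 72.96 cm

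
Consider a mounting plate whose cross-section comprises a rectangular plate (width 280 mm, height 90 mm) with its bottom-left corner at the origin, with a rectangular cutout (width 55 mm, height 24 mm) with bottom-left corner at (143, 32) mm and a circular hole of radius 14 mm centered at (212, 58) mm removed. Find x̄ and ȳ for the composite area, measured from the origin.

plate: A = 280 × 90 = 25200.00, centroid at (140.00, 45.00).
hole 1: A = −(55 × 24) = -1320.00, centroid at (170.50, 44.00).
hole 2: A = −π·14² = -615.75, centroid at (212.00, 58.00).
ΣA = 23264.25 mm², ΣAx̄ = 3172400.54 mm³, ΣAȳ = 1040206.37 mm³.
x̄ = 3172400.54/23264.25 = 136.36 mm; ȳ = 1040206.37/23264.25 = 44.71 mm.

x̄ = 136.36 mm, ȳ = 44.71 mm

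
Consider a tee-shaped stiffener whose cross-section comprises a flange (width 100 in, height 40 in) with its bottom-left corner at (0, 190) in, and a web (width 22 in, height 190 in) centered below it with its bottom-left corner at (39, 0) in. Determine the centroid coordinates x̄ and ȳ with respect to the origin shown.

x̄ = 50.00 in, ȳ = 151.23 in

Part | A | x̄ᵢ | ȳᵢ | A·x̄ᵢ | A·ȳᵢ
web | 4180.00 | 50.00 | 95.00 | 209000.00 | 397100.00
flange | 4000.00 | 50.00 | 210.00 | 200000.00 | 840000.00
Σ | 8180.00 |  |  | 409000.00 | 1237100.00
x̄ = 409000.00 / 8180.00 = 50.00 in
ȳ = 1237100.00 / 8180.00 = 151.23 in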